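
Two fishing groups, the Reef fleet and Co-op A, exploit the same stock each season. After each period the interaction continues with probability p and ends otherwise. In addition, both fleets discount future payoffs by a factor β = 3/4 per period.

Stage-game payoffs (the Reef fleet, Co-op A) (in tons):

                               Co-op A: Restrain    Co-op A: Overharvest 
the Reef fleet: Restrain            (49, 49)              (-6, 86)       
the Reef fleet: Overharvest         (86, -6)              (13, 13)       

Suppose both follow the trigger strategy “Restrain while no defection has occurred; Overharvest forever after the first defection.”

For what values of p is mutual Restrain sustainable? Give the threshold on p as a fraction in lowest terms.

148/219

Expected continuation weight on next period's payoff is β·p = 3/4·p, which plays the role of the discount factor.
Cooperation requires 3/4·p ≥ (86−49)/(86−13) = 37/73, hence p ≥ 148/219.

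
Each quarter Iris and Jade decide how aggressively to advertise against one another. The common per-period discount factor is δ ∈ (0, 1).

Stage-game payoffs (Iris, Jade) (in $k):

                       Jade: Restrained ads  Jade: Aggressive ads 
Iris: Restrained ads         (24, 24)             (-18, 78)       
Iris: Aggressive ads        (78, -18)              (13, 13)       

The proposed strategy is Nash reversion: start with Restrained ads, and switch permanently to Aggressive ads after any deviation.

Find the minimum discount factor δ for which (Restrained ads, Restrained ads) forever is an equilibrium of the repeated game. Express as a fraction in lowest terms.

54/65

Under grim trigger the critical discount factor is (T−C)/(T−P) with T = 78, C = 24, P = 13.
δ* = (78−24)/(78−13) = 54/65.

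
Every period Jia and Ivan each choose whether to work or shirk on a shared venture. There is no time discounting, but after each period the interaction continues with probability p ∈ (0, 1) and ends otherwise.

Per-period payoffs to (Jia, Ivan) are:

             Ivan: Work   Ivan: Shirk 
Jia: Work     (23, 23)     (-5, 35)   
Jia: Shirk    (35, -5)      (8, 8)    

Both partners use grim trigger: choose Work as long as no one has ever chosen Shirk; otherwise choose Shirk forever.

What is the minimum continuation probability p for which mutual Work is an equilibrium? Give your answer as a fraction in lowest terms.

With no time discounting, the continuation probability p plays the role of the discount factor.
Grim-trigger IC: 23/(1−p) ≥ 35 + 8p/(1−p) ⇒ p ≥ (35−23)/(35−8) = 4/9.

4/9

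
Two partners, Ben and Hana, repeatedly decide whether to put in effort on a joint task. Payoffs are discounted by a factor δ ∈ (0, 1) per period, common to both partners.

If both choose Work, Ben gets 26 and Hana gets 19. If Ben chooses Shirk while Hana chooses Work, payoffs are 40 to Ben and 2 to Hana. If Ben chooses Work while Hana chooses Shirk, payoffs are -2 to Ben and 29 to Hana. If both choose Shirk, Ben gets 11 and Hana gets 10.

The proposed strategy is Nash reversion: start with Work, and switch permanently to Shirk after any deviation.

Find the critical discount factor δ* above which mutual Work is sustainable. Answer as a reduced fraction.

10/19

Ben: cooperation gives 26 each period; deviation gives 40 once then 11 forever.
  26/(1−δ) ≥ 40 + 11δ/(1−δ) ⇒ δ ≥ 14/29.
Hana: cooperation gives 19 each period; deviation gives 29 once then 10 forever.
  δ ≥ 10/19.
Both must hold, so the binding constraint is Hana's: δ ≥ 10/19.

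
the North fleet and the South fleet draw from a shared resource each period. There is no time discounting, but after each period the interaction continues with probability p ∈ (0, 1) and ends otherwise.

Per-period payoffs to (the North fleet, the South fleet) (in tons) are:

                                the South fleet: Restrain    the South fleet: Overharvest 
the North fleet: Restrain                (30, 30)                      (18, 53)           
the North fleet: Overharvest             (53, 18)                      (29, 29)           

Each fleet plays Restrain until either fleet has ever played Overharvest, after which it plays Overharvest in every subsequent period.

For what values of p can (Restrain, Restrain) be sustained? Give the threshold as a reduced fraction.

23/24

With no time discounting, the continuation probability p plays the role of the discount factor.
Grim-trigger IC: 30/(1−p) ≥ 53 + 29p/(1−p) ⇒ p ≥ (53−30)/(53−29) = 23/24.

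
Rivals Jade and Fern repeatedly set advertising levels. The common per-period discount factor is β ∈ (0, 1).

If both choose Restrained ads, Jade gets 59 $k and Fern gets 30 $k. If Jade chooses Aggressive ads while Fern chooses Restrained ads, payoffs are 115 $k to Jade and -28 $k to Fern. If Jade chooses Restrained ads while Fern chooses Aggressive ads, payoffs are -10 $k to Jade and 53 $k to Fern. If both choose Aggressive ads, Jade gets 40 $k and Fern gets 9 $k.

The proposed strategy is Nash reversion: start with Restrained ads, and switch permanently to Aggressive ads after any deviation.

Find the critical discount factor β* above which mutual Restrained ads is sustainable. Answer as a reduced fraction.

56/75

Jade: cooperation gives 59 each period; deviation gives 115 once then 40 forever.
  59/(1−β) ≥ 115 + 40β/(1−β) ⇒ β ≥ 56/75.
Fern: cooperation gives 30 each period; deviation gives 53 once then 9 forever.
  β ≥ 23/44.
Both must hold, so the binding constraint is Jade's: β ≥ 56/75.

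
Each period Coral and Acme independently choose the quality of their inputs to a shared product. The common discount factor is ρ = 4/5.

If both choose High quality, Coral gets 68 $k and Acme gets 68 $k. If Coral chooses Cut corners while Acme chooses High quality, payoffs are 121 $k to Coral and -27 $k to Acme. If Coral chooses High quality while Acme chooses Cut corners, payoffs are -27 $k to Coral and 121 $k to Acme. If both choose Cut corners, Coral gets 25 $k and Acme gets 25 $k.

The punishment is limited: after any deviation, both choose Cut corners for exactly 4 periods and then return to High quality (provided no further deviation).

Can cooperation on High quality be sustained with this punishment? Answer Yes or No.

IC: ρ+…+ρ^4 ≥ (121−68)/(68−25) = 53/43.
At ρ = 4/5: partial sum = 2.3616 ≥ 1.2326. Cooperation sustainable.

Yes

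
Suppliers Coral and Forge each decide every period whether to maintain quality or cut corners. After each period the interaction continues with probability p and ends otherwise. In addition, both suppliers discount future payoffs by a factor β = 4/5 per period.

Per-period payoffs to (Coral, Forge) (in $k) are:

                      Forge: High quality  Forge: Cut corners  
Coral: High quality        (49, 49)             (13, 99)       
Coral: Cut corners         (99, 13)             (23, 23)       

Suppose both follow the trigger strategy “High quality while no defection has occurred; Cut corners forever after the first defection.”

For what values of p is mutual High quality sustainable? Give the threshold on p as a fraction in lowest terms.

125/152

Expected continuation weight on next period's payoff is β·p = 4/5·p, which plays the role of the discount factor.
Cooperation requires 4/5·p ≥ (99−49)/(99−23) = 25/38, hence p ≥ 125/152.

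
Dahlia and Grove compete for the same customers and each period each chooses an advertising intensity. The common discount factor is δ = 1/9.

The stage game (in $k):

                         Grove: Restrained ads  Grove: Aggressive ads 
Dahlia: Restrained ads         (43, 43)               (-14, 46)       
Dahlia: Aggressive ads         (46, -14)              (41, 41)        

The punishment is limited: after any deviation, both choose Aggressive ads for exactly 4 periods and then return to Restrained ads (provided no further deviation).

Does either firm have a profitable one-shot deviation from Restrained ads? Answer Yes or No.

Comparing payoff streams over the 5 periods until play realigns: cooperate → 43(1+δ+…+δ^4); deviate → 46 + 41(δ+…+δ^4).
Cooperation is sustained iff (43−41)(δ+…+δ^4) ≥ 46−43.
δ+…+δ^4 = 1/9·(1−(1/9)^4)/(1−1/9) = 0.1250, and (46−43)/(43−41) = 1.5000.
0.1250 < 1.5000, so cooperation is not sustainable.

Yes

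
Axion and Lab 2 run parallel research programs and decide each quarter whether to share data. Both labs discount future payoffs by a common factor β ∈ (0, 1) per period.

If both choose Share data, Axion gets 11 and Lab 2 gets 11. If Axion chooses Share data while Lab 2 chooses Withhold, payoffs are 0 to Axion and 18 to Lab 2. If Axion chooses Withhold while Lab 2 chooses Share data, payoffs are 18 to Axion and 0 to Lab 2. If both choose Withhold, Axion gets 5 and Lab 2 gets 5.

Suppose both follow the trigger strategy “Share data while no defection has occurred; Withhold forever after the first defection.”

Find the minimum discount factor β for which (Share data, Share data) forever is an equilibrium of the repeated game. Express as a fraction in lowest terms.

One-period gain from deviating is 18 − 11 = 7. The loss is 11 − 5 = 6 in every subsequent period, with present value 6·β/(1−β).
Deviation is unprofitable when 6·β/(1−β) ≥ 7, i.e. β/(1−β) ≥ 7/6.
Equivalently β ≥ 7/(7+6) = 7/13.

7/13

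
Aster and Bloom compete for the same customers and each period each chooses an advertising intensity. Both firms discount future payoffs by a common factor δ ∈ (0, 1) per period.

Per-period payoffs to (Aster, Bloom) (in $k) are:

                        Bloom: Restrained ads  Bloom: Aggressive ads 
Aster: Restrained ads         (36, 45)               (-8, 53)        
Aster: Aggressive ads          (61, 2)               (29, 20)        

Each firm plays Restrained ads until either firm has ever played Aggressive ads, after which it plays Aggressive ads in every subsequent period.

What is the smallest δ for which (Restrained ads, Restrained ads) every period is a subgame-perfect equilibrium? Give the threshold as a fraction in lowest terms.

For Aster: deviation gain 61−36 = 25, per-period punishment loss 36−29 = 7. IC gives δ ≥ 25/32.
For Bloom: gain 8, loss 25 per period, so δ ≥ 8/33.
The tighter constraint is Aster's, so cooperation needs δ ≥ 25/32.

25/32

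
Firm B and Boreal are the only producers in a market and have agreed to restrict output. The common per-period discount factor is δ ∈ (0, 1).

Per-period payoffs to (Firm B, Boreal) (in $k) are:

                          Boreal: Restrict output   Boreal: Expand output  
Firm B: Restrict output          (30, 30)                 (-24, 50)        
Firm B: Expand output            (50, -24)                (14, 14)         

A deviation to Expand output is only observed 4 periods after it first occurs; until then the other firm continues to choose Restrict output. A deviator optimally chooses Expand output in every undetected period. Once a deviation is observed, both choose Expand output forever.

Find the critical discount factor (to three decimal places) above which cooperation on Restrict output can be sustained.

The best deviation is to choose Expand output for all 4 undetected periods, earning 50 each, then 14 forever once detected.
Deviation value: 50(1−δ^4)/(1−δ) + 14δ^4/(1−δ); cooperation value: 30/(1−δ).
IC: 30 ≥ 50(1−δ^4) + 14δ^4 = 50 − 36δ^4.
So δ^4 ≥ 20/36 = 5/9, giving δ ≥ (5/9)^(1/4) ≈ 0.863.

0.863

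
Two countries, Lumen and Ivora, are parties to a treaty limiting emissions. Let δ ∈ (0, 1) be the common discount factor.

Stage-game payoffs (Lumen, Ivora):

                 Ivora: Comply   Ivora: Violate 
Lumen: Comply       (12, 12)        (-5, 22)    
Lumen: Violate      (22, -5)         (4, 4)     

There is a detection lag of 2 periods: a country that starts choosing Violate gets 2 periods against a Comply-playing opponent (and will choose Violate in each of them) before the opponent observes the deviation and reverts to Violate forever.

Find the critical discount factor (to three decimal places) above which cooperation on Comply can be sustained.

0.745

Deviating for the 2 undetected periods gains 22−12 = 10 per period over cooperation, then loses 12−4 = 8 per period forever once punishment starts.
Gain: 10(1 + δ + … + δ^1); loss: 8·δ^2/(1−δ).
No profitable deviation ⇔ 10(1−δ^2) ≤ 8·δ^2, i.e. δ^2 ≥ 10/(10+8) = 5/9.
Hence δ ≥ (5/9)^(1/2) ≈ 0.745.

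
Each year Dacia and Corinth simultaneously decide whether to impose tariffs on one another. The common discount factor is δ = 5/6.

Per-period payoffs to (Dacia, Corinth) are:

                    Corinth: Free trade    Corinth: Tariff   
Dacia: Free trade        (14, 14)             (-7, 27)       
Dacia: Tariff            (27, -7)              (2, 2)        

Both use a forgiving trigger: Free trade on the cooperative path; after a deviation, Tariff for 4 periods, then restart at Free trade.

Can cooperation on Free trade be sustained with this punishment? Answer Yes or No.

Yes

A one-shot deviation gives 27 now, then 2 for 4 periods, then back to 14.
Gain from deviating: (27−14) today; loss: (14−2) in each of the next 4 periods.
No-deviation condition: (14−2)(δ+…+δ^4) ≥ 27−14, i.e. δ+…+δ^4 ≥ 13/12.
At δ = 5/6: δ+…+δ^4 = 2.5887 ≥ 1.0833.
So cooperation is sustainable.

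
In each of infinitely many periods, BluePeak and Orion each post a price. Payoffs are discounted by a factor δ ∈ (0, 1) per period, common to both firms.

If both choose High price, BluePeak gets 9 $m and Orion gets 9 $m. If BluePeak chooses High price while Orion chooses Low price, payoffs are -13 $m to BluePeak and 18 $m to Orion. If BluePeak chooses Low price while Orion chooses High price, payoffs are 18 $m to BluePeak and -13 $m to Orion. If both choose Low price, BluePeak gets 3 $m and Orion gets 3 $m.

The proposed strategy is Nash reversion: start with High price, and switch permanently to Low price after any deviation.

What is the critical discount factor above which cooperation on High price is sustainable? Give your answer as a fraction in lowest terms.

3/5

Cooperation forever yields 9 each period: 9/(1−δ).
Deviating yields 18 once, then 3 forever: 18 + 3δ/(1−δ).
No profitable deviation requires 9/(1−δ) ≥ 18 + 3δ/(1−δ).
Multiplying by (1−δ): 9 ≥ 18(1−δ) + 3δ = 18 − 15δ.
So 15δ ≥ 9, i.e. δ ≥ 9/15 = 3/5.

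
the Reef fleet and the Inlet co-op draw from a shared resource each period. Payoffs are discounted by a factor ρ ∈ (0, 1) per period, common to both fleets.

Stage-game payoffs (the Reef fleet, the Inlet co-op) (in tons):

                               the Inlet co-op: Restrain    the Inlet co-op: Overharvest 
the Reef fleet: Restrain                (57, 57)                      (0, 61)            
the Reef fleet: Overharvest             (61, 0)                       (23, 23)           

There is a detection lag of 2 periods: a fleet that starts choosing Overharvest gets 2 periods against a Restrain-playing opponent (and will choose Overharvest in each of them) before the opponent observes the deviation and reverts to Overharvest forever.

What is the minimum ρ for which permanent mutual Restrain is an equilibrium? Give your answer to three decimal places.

A deviator earns 61 for 2 periods, then 23 forever; cooperating earns 57 forever. Multiplying the IC by (1−ρ):
57 ≥ 61(1−ρ^2) + 23ρ^2, so 38·ρ^2 ≥ 4 and ρ^2 ≥ 2/19.
ρ ≥ (2/19)^(1/2) ≈ 0.324.

0.324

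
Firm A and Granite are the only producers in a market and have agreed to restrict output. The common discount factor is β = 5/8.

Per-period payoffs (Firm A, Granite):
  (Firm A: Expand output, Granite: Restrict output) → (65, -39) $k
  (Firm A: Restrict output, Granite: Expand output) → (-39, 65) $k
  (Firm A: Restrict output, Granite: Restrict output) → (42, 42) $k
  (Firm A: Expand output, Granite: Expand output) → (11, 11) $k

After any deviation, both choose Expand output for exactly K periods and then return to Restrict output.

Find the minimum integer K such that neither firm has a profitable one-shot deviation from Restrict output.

Need Σ_{k=1}^{K} β^k ≥ (65−42)/(42−11) = 0.7419 at β = 5/8.
At K = 1 the sum is 0.6250 < 0.7419; at K = 2 it is 1.0156 ≥ 0.7419.
So the minimum punishment length is K = 2.

2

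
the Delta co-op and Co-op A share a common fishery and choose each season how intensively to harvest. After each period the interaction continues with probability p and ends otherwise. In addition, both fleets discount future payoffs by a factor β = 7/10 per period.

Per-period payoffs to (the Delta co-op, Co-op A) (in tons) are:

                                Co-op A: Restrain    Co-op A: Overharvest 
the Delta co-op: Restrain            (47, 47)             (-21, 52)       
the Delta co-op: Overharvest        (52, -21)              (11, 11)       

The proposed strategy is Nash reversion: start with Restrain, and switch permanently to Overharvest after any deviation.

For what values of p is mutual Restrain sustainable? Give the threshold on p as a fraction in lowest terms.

With continuation probability p and discount β, the effective per-period discount factor is βp.
Grim-trigger IC: βp ≥ (52−47)/(52−11) = 5/41.
So p ≥ (5/41)/(7/10) = 50/287.

50/287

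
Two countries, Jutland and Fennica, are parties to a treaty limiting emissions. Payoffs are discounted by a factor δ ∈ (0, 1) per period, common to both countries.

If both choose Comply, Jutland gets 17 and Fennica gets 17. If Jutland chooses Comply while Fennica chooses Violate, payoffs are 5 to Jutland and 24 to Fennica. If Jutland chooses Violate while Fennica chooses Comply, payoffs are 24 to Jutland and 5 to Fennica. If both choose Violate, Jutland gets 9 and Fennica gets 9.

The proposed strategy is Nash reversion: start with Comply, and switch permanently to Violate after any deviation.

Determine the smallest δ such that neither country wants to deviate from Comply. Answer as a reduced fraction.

7/15

Under grim trigger the critical discount factor is (T−C)/(T−P) with T = 24, C = 17, P = 9.
δ* = (24−17)/(24−9) = 7/15.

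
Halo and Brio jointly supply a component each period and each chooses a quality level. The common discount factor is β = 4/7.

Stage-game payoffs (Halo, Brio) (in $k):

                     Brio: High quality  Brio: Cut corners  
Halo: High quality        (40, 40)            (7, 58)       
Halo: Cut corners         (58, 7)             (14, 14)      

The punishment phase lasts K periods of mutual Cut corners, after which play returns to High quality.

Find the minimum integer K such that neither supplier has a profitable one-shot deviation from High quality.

Need Σ_{k=1}^{K} β^k ≥ (58−40)/(40−14) = 0.6923 at β = 4/7.
At K = 1 the sum is 0.5714 < 0.6923; at K = 2 it is 0.8980 ≥ 0.6923.
So the minimum punishment length is K = 2.

2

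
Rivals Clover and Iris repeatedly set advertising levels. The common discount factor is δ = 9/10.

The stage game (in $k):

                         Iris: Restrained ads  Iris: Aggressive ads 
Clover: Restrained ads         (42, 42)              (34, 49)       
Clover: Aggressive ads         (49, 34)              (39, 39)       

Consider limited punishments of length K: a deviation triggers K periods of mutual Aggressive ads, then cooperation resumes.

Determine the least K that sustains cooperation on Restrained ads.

3

Need Σ_{k=1}^{K} δ^k ≥ (49−42)/(42−39) = 2.3333 at δ = 9/10.
At K = 2 the sum is 1.7100 < 2.3333; at K = 3 it is 2.4390 ≥ 2.3333.
So the minimum punishment length is K = 3.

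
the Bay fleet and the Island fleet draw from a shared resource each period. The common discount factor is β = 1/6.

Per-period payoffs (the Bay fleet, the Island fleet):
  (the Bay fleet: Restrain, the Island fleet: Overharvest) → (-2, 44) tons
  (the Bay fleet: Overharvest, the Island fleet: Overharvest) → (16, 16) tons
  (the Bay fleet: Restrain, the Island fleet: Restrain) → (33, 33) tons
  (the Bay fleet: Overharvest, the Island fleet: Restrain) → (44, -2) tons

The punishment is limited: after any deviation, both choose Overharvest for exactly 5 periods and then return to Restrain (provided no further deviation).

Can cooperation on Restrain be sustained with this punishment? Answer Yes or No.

A one-shot deviation gives 44 now, then 16 for 5 periods, then back to 33.
Gain from deviating: (44−33) today; loss: (33−16) in each of the next 5 periods.
No-deviation condition: (33−16)(β+…+β^5) ≥ 44−33, i.e. β+…+β^5 ≥ 11/17.
At β = 1/6: β+…+β^5 = 0.2000 < 0.6471.
So cooperation is not sustainable.

No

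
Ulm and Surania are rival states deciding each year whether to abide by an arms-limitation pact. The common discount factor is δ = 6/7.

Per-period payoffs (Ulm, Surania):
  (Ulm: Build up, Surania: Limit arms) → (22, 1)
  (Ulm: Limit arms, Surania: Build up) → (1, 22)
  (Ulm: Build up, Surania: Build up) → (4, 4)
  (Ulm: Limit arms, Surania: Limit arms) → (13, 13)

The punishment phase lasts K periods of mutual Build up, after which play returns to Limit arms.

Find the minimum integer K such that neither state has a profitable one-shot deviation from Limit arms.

Need Σ_{k=1}^{K} δ^k ≥ (22−13)/(13−4) = 1.0000 at δ = 6/7.
At K = 1 the sum is 0.8571 < 1.0000; at K = 2 it is 1.5918 ≥ 1.0000.
So the minimum punishment length is K = 2.

2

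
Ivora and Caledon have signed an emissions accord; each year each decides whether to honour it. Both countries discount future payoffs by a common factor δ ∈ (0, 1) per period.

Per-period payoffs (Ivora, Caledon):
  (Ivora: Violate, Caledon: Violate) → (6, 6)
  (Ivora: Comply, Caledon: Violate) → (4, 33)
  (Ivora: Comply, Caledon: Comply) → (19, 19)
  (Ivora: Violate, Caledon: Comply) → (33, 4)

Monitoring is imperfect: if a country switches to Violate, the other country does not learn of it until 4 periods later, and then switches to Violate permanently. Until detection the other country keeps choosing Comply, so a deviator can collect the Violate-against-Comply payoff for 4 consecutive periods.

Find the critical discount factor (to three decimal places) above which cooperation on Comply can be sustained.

The best deviation is to choose Violate for all 4 undetected periods, earning 33 each, then 6 forever once detected.
Deviation value: 33(1−δ^4)/(1−δ) + 6δ^4/(1−δ); cooperation value: 19/(1−δ).
IC: 19 ≥ 33(1−δ^4) + 6δ^4 = 33 − 27δ^4.
So δ^4 ≥ 14/27, giving δ ≥ (14/27)^(1/4) ≈ 0.849.

0.849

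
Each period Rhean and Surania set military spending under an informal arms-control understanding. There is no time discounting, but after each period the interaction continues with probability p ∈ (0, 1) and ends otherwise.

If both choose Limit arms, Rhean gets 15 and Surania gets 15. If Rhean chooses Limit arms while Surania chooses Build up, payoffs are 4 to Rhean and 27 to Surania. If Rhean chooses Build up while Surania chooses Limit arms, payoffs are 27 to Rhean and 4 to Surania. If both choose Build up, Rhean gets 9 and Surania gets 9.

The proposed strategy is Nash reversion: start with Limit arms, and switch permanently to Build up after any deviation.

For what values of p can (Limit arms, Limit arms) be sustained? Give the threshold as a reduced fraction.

2/3

With no time discounting, the continuation probability p plays the role of the discount factor.
Grim-trigger IC: 15/(1−p) ≥ 27 + 9p/(1−p) ⇒ p ≥ (27−15)/(27−9) = 2/3.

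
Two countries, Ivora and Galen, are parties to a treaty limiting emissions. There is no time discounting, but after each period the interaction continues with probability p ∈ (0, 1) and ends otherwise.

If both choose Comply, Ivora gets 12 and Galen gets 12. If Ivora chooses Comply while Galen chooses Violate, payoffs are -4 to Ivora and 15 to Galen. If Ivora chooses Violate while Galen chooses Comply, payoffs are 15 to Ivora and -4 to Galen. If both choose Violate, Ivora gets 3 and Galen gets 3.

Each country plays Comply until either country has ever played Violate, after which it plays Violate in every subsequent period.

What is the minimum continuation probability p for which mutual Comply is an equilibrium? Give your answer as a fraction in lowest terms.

With no time discounting, the continuation probability p plays the role of the discount factor.
Grim-trigger IC: 12/(1−p) ≥ 15 + 3p/(1−p) ⇒ p ≥ (15−12)/(15−3) = 1/4.

1/4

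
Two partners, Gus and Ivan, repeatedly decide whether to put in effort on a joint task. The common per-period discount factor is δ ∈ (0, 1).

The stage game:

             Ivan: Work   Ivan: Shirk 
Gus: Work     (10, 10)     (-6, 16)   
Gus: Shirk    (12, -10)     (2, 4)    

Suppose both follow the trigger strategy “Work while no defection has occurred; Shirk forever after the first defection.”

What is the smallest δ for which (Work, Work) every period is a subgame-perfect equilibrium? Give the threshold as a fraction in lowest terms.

1/2

Gus: cooperation gives 10 each period; deviation gives 12 once then 2 forever.
  10/(1−δ) ≥ 12 + 2δ/(1−δ) ⇒ δ ≥ 2/10 = 1/5.
Ivan: cooperation gives 10 each period; deviation gives 16 once then 4 forever.
  δ ≥ 6/12 = 1/2.
Both must hold, so the binding constraint is Ivan's: δ ≥ 1/2.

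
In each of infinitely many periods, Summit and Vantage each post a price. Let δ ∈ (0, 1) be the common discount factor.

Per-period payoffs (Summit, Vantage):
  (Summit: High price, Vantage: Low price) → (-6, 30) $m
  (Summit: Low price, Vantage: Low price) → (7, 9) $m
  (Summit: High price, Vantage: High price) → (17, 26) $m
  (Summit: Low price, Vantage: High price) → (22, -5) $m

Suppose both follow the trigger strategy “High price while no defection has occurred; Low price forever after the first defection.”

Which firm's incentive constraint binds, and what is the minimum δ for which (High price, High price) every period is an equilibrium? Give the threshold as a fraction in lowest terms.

Summit; δ ≥ 1/3

Summit's threshold: (22−17)/(22−7) = 1/3.
Vantage's threshold: (30−26)/(30−9) = 4/21.
1/3 > 4/21, so Summit binds and δ* = 1/3.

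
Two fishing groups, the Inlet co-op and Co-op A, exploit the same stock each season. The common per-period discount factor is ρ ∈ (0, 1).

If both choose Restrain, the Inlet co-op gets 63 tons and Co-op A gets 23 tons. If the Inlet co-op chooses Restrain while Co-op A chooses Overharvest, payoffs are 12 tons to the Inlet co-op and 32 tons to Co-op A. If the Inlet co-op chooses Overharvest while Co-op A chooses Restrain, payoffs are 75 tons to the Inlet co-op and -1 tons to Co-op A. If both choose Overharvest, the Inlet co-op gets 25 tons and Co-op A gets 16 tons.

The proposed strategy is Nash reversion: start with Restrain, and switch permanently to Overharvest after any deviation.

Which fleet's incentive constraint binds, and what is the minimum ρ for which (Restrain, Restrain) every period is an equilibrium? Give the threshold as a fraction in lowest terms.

Co-op A; ρ ≥ 9/16

the Inlet co-op: cooperation gives 63 each period; deviation gives 75 once then 25 forever.
  63/(1−ρ) ≥ 75 + 25ρ/(1−ρ) ⇒ ρ ≥ 12/50 = 6/25.
Co-op A: cooperation gives 23 each period; deviation gives 32 once then 16 forever.
  ρ ≥ 9/16.
Both must hold, so the binding constraint is Co-op A's: ρ ≥ 9/16.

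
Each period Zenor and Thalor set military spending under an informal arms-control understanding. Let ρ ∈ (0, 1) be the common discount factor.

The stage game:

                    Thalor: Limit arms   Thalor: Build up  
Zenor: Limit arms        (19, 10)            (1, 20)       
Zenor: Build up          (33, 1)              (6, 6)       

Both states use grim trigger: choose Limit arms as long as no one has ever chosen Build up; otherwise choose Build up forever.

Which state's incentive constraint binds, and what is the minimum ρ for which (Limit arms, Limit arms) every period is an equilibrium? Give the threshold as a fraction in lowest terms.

Zenor's threshold: (33−19)/(33−6) = 14/27.
Thalor's threshold: (20−10)/(20−6) = 5/7.
14/27 < 5/7, so Thalor binds and ρ* = 5/7.

Thalor; ρ ≥ 5/7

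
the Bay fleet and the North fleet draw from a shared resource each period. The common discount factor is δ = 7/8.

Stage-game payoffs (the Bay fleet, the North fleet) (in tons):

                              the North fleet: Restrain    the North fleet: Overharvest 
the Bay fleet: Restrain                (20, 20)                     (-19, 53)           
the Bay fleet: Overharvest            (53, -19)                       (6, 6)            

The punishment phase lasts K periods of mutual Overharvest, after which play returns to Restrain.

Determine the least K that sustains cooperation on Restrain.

IC: δ(1−δ^K)/(1−δ) ≥ (53−20)/(20−6) = 33/14.
With δ = 7/8: need 1 − δ^K ≥ 33/14·(1−7/8)/(7/8), i.e. δ^K ≤ 0.6633.
Since (7/8)^3 = 0.6699 and (7/8)^4 = 0.5862, the smallest such K is 4.

4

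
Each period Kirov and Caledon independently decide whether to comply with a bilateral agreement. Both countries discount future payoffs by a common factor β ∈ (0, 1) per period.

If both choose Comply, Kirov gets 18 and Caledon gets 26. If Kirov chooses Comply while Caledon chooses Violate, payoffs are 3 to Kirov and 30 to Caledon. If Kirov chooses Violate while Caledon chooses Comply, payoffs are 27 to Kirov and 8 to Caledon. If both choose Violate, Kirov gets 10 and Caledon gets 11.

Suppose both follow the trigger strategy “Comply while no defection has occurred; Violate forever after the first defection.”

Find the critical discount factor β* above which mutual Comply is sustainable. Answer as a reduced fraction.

Kirov: cooperation gives 18 each period; deviation gives 27 once then 10 forever.
  18/(1−β) ≥ 27 + 10β/(1−β) ⇒ β ≥ 9/17.
Caledon: cooperation gives 26 each period; deviation gives 30 once then 11 forever.
  β ≥ 4/19.
Both must hold, so the binding constraint is Kirov's: β ≥ 9/17.

9/17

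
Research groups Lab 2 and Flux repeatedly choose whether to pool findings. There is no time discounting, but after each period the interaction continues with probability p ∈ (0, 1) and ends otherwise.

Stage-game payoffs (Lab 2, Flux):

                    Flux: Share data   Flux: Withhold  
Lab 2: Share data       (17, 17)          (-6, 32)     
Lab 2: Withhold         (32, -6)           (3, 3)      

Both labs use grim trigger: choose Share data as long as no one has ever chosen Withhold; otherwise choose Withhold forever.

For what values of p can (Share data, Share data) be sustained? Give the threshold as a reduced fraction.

15/29

With no time discounting, the continuation probability p plays the role of the discount factor.
Grim-trigger IC: 17/(1−p) ≥ 32 + 3p/(1−p) ⇒ p ≥ (32−17)/(32−3) = 15/29.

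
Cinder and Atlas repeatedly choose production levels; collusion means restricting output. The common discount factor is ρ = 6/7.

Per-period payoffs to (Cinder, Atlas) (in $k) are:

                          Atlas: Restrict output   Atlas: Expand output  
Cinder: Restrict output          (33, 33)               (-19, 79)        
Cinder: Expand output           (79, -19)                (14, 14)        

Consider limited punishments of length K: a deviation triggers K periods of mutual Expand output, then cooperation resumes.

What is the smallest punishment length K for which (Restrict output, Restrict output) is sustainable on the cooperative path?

4

IC: ρ(1−ρ^K)/(1−ρ) ≥ (79−33)/(33−14) = 46/19.
With ρ = 6/7: need 1 − ρ^K ≥ 46/19·(1−6/7)/(6/7), i.e. ρ^K ≤ 0.5965.
Since (6/7)^3 = 0.6297 and (6/7)^4 = 0.5398, the smallest such K is 4.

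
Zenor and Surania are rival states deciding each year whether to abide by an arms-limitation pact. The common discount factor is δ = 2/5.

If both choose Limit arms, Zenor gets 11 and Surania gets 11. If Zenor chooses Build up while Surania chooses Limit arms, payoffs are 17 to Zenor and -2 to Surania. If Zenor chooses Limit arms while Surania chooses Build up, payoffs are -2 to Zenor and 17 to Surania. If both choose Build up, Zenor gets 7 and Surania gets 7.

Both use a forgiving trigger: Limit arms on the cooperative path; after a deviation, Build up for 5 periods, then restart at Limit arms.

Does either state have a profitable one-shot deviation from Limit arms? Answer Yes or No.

Yes

A one-shot deviation gives 17 now, then 7 for 5 periods, then back to 11.
Gain from deviating: (17−11) today; loss: (11−7) in each of the next 5 periods.
No-deviation condition: (11−7)(δ+…+δ^5) ≥ 17−11, i.e. δ+…+δ^5 ≥ 3/2.
At δ = 2/5: δ+…+δ^5 = 0.6598 < 1.5000.
So cooperation is not sustainable.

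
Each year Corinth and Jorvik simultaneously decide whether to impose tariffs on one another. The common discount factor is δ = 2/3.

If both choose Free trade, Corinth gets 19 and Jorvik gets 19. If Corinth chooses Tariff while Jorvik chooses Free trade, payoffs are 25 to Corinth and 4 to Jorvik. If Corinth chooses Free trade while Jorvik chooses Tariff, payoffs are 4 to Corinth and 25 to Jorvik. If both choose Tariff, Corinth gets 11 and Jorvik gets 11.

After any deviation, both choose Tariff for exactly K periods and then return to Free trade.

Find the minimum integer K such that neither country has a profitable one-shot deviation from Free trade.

2

Need Σ_{k=1}^{K} δ^k ≥ (25−19)/(19−11) = 0.7500 at δ = 2/3.
At K = 1 the sum is 0.6667 < 0.7500; at K = 2 it is 1.1111 ≥ 0.7500.
So the minimum punishment length is K = 2.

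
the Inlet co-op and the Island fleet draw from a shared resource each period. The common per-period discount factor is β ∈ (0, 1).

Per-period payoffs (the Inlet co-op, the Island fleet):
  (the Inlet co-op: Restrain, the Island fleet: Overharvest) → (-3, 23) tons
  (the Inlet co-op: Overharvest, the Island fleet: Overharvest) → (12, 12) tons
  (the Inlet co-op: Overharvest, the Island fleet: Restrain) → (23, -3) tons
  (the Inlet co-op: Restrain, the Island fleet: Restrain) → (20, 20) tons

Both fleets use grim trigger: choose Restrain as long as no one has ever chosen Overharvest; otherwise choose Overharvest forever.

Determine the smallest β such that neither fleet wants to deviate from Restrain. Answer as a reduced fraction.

Cooperation forever yields 20 each period: 20/(1−β).
Deviating yields 23 once, then 12 forever: 23 + 12β/(1−β).
No profitable deviation requires 20/(1−β) ≥ 23 + 12β/(1−β).
Multiplying by (1−β): 20 ≥ 23(1−β) + 12β = 23 − 11β.
So 11β ≥ 3, i.e. β ≥ 3/11.

3/11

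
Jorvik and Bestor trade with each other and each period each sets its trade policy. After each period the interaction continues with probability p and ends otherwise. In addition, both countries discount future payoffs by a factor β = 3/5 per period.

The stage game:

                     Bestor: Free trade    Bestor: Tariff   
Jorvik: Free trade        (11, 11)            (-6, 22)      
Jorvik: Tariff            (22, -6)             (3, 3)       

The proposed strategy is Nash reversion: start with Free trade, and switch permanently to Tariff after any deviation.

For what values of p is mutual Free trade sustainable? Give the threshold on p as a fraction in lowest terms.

55/57

Expected continuation weight on next period's payoff is β·p = 3/5·p, which plays the role of the discount factor.
Cooperation requires 3/5·p ≥ (22−11)/(22−3) = 11/19, hence p ≥ 55/57.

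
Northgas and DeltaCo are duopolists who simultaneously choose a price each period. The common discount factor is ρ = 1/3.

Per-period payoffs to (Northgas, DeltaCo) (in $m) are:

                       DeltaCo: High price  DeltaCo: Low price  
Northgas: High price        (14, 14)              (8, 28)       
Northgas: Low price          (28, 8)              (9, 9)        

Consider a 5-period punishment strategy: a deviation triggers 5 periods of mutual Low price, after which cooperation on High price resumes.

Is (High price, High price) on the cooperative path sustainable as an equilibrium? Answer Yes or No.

Comparing payoff streams over the 6 periods until play realigns: cooperate → 14(1+ρ+…+ρ^5); deviate → 28 + 9(ρ+…+ρ^5).
Cooperation is sustained iff (14−9)(ρ+…+ρ^5) ≥ 28−14.
ρ+…+ρ^5 = 1/3·(1−(1/3)^5)/(1−1/3) = 0.4979, and (28−14)/(14−9) = 2.8000.
0.4979 < 2.8000, so cooperation is not sustainable.

No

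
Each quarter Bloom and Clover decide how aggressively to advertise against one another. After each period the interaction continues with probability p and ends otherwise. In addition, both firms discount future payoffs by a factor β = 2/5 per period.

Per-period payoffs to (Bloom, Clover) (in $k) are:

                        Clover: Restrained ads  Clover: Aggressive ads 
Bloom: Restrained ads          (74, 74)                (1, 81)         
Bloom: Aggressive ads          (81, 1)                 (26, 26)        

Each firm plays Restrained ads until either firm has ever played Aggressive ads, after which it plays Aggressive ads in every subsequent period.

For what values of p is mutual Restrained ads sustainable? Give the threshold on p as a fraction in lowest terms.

With continuation probability p and discount β, the effective per-period discount factor is βp.
Grim-trigger IC: βp ≥ (81−74)/(81−26) = 7/55.
So p ≥ (7/55)/(2/5) = 7/22.

7/22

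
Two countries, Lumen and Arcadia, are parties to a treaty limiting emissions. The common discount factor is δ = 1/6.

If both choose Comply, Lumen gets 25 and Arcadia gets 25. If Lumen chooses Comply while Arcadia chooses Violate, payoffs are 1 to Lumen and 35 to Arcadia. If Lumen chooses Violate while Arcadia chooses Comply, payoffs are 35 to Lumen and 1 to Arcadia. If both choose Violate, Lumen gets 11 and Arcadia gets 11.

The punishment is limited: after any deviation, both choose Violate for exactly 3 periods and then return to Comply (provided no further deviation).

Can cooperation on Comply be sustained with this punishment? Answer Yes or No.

No

A one-shot deviation gives 35 now, then 11 for 3 periods, then back to 25.
Gain from deviating: (35−25) today; loss: (25−11) in each of the next 3 periods.
No-deviation condition: (25−11)(δ+…+δ^3) ≥ 35−25, i.e. δ+…+δ^3 ≥ 5/7.
At δ = 1/6: δ+…+δ^3 = 0.1991 < 0.7143.
So cooperation is not sustainable.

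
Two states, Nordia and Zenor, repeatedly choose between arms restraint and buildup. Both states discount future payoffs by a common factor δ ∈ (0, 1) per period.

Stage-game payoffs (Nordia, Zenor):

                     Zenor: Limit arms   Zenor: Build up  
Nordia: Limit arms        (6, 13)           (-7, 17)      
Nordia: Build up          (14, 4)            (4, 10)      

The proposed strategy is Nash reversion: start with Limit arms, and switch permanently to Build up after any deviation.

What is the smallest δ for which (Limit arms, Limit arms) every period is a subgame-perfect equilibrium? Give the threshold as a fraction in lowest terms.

Nordia: cooperation gives 6 each period; deviation gives 14 once then 4 forever.
  6/(1−δ) ≥ 14 + 4δ/(1−δ) ⇒ δ ≥ 8/10 = 4/5.
Zenor: cooperation gives 13 each period; deviation gives 17 once then 10 forever.
  δ ≥ 4/7.
Both must hold, so the binding constraint is Nordia's: δ ≥ 4/5.

4/5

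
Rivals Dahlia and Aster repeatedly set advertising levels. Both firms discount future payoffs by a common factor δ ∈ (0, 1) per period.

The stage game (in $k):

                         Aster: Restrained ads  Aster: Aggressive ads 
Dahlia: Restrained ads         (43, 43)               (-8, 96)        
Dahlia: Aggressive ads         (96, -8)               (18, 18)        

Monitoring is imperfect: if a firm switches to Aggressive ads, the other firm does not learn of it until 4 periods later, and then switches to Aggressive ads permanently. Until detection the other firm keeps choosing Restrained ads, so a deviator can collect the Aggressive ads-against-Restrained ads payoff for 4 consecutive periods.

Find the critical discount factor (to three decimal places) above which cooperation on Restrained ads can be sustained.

The best deviation is to choose Aggressive ads for all 4 undetected periods, earning 96 each, then 18 forever once detected.
Deviation value: 96(1−δ^4)/(1−δ) + 18δ^4/(1−δ); cooperation value: 43/(1−δ).
IC: 43 ≥ 96(1−δ^4) + 18δ^4 = 96 − 78δ^4.
So δ^4 ≥ 53/78, giving δ ≥ (53/78)^(1/4) ≈ 0.908.

0.908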